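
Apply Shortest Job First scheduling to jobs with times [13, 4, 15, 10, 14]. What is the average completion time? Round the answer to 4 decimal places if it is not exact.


SJF order (ascending): [4, 10, 13, 14, 15]
Completion times:
  Job 1: burst=4, C=4
  Job 2: burst=10, C=14
  Job 3: burst=13, C=27
  Job 4: burst=14, C=41
  Job 5: burst=15, C=56
Average completion = 142/5 = 28.4

28.4


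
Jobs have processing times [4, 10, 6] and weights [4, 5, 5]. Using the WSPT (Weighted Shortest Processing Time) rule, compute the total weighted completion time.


Compute p/w ratios and sort ascending (WSPT): [(4, 4), (6, 5), (10, 5)]
Compute weighted completion times:
  Job (p=4,w=4): C=4, w*C=4*4=16
  Job (p=6,w=5): C=10, w*C=5*10=50
  Job (p=10,w=5): C=20, w*C=5*20=100
Total weighted completion time = 166

166


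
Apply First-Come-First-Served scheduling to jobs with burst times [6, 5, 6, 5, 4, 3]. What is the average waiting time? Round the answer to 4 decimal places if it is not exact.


FCFS order (as given): [6, 5, 6, 5, 4, 3]
Waiting times:
  Job 1: wait = 0
  Job 2: wait = 6
  Job 3: wait = 11
  Job 4: wait = 17
  Job 5: wait = 22
  Job 6: wait = 26
Sum of waiting times = 82
Average waiting time = 82/6 = 13.6667

13.6667


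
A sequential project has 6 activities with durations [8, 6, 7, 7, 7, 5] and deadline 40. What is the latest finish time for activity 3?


LF(activity 3) = deadline - sum of successor durations
Successors: activities 4 through 6 with durations [7, 7, 5]
Sum of successor durations = 19
LF = 40 - 19 = 21

21


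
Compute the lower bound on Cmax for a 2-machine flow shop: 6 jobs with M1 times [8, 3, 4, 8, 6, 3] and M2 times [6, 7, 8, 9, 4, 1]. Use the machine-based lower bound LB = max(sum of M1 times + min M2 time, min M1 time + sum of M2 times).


LB1 = sum(M1 times) + min(M2 times) = 32 + 1 = 33
LB2 = min(M1 times) + sum(M2 times) = 3 + 35 = 38
Lower bound = max(LB1, LB2) = max(33, 38) = 38

38


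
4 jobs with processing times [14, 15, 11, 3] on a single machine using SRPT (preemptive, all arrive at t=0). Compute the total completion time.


Since all jobs arrive at t=0, SRPT equals SPT ordering.
SPT order: [3, 11, 14, 15]
Completion times:
  Job 1: p=3, C=3
  Job 2: p=11, C=14
  Job 3: p=14, C=28
  Job 4: p=15, C=43
Total completion time = 3 + 14 + 28 + 43 = 88

88


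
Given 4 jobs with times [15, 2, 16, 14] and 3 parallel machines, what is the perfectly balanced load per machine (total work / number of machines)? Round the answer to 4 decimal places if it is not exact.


Total processing time = 15 + 2 + 16 + 14 = 47
Number of machines = 3
Ideal balanced load = 47 / 3 = 15.6667

15.6667


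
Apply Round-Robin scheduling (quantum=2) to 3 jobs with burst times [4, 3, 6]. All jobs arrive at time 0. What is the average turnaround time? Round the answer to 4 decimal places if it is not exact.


Time quantum = 2
Execution trace:
  J1 runs 2 units, time = 2
  J2 runs 2 units, time = 4
  J3 runs 2 units, time = 6
  J1 runs 2 units, time = 8
  J2 runs 1 units, time = 9
  J3 runs 2 units, time = 11
  J3 runs 2 units, time = 13
Finish times: [8, 9, 13]
Average turnaround = 30/3 = 10.0

10.0


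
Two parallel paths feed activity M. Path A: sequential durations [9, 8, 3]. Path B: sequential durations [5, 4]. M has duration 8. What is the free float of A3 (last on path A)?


ES(A3) = sum of predecessors on chain A = 17
EF(A3) = ES + duration = 17 + 3 = 20
Successor of A3 is M. ES(M) = max(sum(A), sum(B)) = max(20, 9) = 20
Free float = ES(successor) - EF(current) = 20 - 20 = 0

0


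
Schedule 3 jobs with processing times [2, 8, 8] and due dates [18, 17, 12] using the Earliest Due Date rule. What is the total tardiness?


Sort by due date (EDD order): [(8, 12), (8, 17), (2, 18)]
Compute completion times and tardiness:
  Job 1: p=8, d=12, C=8, tardiness=max(0,8-12)=0
  Job 2: p=8, d=17, C=16, tardiness=max(0,16-17)=0
  Job 3: p=2, d=18, C=18, tardiness=max(0,18-18)=0
Total tardiness = 0

0


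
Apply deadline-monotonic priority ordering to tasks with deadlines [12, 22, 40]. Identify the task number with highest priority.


Sort tasks by relative deadline (ascending):
  Task 1: deadline = 12
  Task 2: deadline = 22
  Task 3: deadline = 40
Priority order (highest first): [1, 2, 3]
Highest priority task = 1

1


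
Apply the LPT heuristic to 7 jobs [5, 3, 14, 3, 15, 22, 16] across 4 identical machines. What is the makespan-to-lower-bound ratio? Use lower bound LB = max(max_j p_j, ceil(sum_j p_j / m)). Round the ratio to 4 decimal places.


LPT order: [22, 16, 15, 14, 5, 3, 3]
Machine loads after assignment: [22, 19, 18, 19]
LPT makespan = 22
Lower bound = max(max_job, ceil(total/4)) = max(22, 20) = 22
Ratio = 22 / 22 = 1.0

1.0


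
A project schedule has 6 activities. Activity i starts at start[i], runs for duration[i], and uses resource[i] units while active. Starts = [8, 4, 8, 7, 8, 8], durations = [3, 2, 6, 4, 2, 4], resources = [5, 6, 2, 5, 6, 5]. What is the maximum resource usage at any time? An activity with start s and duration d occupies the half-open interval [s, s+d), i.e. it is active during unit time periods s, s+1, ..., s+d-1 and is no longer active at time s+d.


Each activity i is active on [start_i, start_i + duration_i).
Compute total resource usage per time slot:
  t=0: active resources = [], total = 0
  t=1: active resources = [], total = 0
  t=2: active resources = [], total = 0
  t=3: active resources = [], total = 0
  t=4: active resources = [6], total = 6
  t=5: active resources = [6], total = 6
  t=6: active resources = [], total = 0
  t=7: active resources = [5], total = 5
  t=8: active resources = [5, 2, 5, 6, 5], total = 23
  t=9: active resources = [5, 2, 5, 6, 5], total = 23
  t=10: active resources = [5, 2, 5, 5], total = 17
  t=11: active resources = [2, 5], total = 7
  t=12: active resources = [2], total = 2
  t=13: active resources = [2], total = 2
Peak resource demand = 23

23


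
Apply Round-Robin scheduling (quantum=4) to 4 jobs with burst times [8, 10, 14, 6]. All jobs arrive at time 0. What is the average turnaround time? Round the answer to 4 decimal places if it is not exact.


Time quantum = 4
Execution trace:
  J1 runs 4 units, time = 4
  J2 runs 4 units, time = 8
  J3 runs 4 units, time = 12
  J4 runs 4 units, time = 16
  J1 runs 4 units, time = 20
  J2 runs 4 units, time = 24
  J3 runs 4 units, time = 28
  J4 runs 2 units, time = 30
  J2 runs 2 units, time = 32
  J3 runs 4 units, time = 36
  J3 runs 2 units, time = 38
Finish times: [20, 32, 38, 30]
Average turnaround = 120/4 = 30.0

30.0


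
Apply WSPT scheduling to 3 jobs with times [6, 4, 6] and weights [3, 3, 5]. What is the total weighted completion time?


Compute p/w ratios and sort ascending (WSPT): [(6, 5), (4, 3), (6, 3)]
Compute weighted completion times:
  Job (p=6,w=5): C=6, w*C=5*6=30
  Job (p=4,w=3): C=10, w*C=3*10=30
  Job (p=6,w=3): C=16, w*C=3*16=48
Total weighted completion time = 108

108


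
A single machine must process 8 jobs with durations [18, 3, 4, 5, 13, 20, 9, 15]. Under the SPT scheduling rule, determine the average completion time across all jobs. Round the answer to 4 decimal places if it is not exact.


Sort jobs by processing time (SPT order): [3, 4, 5, 9, 13, 15, 18, 20]
Compute completion times sequentially:
  Job 1: processing = 3, completes at 3
  Job 2: processing = 4, completes at 7
  Job 3: processing = 5, completes at 12
  Job 4: processing = 9, completes at 21
  Job 5: processing = 13, completes at 34
  Job 6: processing = 15, completes at 49
  Job 7: processing = 18, completes at 67
  Job 8: processing = 20, completes at 87
Sum of completion times = 280
Average completion time = 280/8 = 35.0

35.0


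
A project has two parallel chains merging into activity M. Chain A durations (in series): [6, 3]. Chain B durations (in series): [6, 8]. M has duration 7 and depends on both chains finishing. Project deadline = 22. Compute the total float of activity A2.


Forward pass: ES(A2) = sum of predecessors on chain A = 6
EF = ES + duration = 6 + 3 = 9
Backward pass: LF(M) = deadline = 22; LS(M) = 22 - 7 = 15
LF(A2) = LS(M) - sum(successors on chain A) = 15 - 0 = 15
LS = LF - duration = 15 - 3 = 12
Total float = LS - ES = 12 - 6 = 6

6


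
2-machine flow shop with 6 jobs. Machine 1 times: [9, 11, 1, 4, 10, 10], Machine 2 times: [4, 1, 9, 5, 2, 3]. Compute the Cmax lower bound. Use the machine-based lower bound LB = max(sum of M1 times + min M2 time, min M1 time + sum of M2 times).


LB1 = sum(M1 times) + min(M2 times) = 45 + 1 = 46
LB2 = min(M1 times) + sum(M2 times) = 1 + 24 = 25
Lower bound = max(LB1, LB2) = max(46, 25) = 46

46


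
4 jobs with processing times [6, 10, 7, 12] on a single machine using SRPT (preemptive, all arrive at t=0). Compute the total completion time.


Since all jobs arrive at t=0, SRPT equals SPT ordering.
SPT order: [6, 7, 10, 12]
Completion times:
  Job 1: p=6, C=6
  Job 2: p=7, C=13
  Job 3: p=10, C=23
  Job 4: p=12, C=35
Total completion time = 6 + 13 + 23 + 35 = 77

77


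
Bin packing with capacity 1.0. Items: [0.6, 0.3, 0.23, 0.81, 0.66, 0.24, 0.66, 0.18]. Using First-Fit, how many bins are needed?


Place items sequentially using First-Fit:
  Item 0.6 -> new Bin 1
  Item 0.3 -> Bin 1 (now 0.9)
  Item 0.23 -> new Bin 2
  Item 0.81 -> new Bin 3
  Item 0.66 -> Bin 2 (now 0.89)
  Item 0.24 -> new Bin 4
  Item 0.66 -> Bin 4 (now 0.9)
  Item 0.18 -> Bin 3 (now 0.99)
Total bins used = 4

4


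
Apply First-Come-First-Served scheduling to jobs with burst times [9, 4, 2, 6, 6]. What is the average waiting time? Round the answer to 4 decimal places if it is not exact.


FCFS order (as given): [9, 4, 2, 6, 6]
Waiting times:
  Job 1: wait = 0
  Job 2: wait = 9
  Job 3: wait = 13
  Job 4: wait = 15
  Job 5: wait = 21
Sum of waiting times = 58
Average waiting time = 58/5 = 11.6

11.6


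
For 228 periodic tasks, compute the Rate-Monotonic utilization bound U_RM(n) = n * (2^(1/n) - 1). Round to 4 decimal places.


Compute 2^(1/228) = 1.0030447451
Subtract 1: 1.0030447451 - 1 = 0.0030447451
Multiply by n: 228 * 0.0030447451 = 0.6942018828
Round to 4 dp: 0.6942

0.6942


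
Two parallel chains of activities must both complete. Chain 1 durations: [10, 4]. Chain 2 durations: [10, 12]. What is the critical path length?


Path A total = 10 + 4 = 14
Path B total = 10 + 12 = 22
Critical path = longest path = max(14, 22) = 22

22


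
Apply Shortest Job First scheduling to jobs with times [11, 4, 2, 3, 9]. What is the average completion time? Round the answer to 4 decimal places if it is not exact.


SJF order (ascending): [2, 3, 4, 9, 11]
Completion times:
  Job 1: burst=2, C=2
  Job 2: burst=3, C=5
  Job 3: burst=4, C=9
  Job 4: burst=9, C=18
  Job 5: burst=11, C=29
Average completion = 63/5 = 12.6

12.6


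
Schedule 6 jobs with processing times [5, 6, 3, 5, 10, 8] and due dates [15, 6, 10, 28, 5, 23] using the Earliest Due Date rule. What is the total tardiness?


Sort by due date (EDD order): [(10, 5), (6, 6), (3, 10), (5, 15), (8, 23), (5, 28)]
Compute completion times and tardiness:
  Job 1: p=10, d=5, C=10, tardiness=max(0,10-5)=5
  Job 2: p=6, d=6, C=16, tardiness=max(0,16-6)=10
  Job 3: p=3, d=10, C=19, tardiness=max(0,19-10)=9
  Job 4: p=5, d=15, C=24, tardiness=max(0,24-15)=9
  Job 5: p=8, d=23, C=32, tardiness=max(0,32-23)=9
  Job 6: p=5, d=28, C=37, tardiness=max(0,37-28)=9
Total tardiness = 51

51


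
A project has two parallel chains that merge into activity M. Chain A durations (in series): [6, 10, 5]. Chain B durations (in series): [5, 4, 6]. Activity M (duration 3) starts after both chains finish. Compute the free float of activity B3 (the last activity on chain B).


ES(B3) = sum of predecessors on chain B = 9
EF(B3) = ES + duration = 9 + 6 = 15
Successor of B3 is M. ES(M) = max(sum(A), sum(B)) = max(21, 15) = 21
Free float = ES(successor) - EF(current) = 21 - 15 = 6

6


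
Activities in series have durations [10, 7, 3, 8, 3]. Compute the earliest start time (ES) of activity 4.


Activity 4 starts after activities 1 through 3 complete.
Predecessor durations: [10, 7, 3]
ES = 10 + 7 + 3 = 20

20


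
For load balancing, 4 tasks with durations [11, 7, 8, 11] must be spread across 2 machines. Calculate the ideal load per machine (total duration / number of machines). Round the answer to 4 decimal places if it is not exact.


Total processing time = 11 + 7 + 8 + 11 = 37
Number of machines = 2
Ideal balanced load = 37 / 2 = 18.5

18.5


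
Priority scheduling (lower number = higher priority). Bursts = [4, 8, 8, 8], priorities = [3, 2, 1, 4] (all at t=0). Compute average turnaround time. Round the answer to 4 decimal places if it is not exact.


Sort by priority (ascending = highest first):
Order: [(1, 8), (2, 8), (3, 4), (4, 8)]
Completion times:
  Priority 1, burst=8, C=8
  Priority 2, burst=8, C=16
  Priority 3, burst=4, C=20
  Priority 4, burst=8, C=28
Average turnaround = 72/4 = 18.0

18.0


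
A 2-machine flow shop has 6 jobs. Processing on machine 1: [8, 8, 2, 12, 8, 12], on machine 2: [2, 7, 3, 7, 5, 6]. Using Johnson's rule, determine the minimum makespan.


Apply Johnson's rule:
  Group 1 (a <= b): [(3, 2, 3)]
  Group 2 (a > b): [(2, 8, 7), (4, 12, 7), (6, 12, 6), (5, 8, 5), (1, 8, 2)]
Optimal job order: [3, 2, 4, 6, 5, 1]
Schedule:
  Job 3: M1 done at 2, M2 done at 5
  Job 2: M1 done at 10, M2 done at 17
  Job 4: M1 done at 22, M2 done at 29
  Job 6: M1 done at 34, M2 done at 40
  Job 5: M1 done at 42, M2 done at 47
  Job 1: M1 done at 50, M2 done at 52
Makespan = 52

52


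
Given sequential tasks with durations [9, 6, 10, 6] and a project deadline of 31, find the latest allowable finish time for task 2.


LF(activity 2) = deadline - sum of successor durations
Successors: activities 3 through 4 with durations [10, 6]
Sum of successor durations = 16
LF = 31 - 16 = 15

15


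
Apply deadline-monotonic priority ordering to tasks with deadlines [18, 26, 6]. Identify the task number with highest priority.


Sort tasks by relative deadline (ascending):
  Task 3: deadline = 6
  Task 1: deadline = 18
  Task 2: deadline = 26
Priority order (highest first): [3, 1, 2]
Highest priority task = 3

3


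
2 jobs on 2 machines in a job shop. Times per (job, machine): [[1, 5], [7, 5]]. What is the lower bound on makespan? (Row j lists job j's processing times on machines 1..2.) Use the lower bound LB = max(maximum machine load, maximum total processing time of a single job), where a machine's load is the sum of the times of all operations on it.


Machine loads:
  Machine 1: 1 + 7 = 8
  Machine 2: 5 + 5 = 10
Max machine load = 10
Job totals:
  Job 1: 6
  Job 2: 12
Max job total = 12
Lower bound = max(10, 12) = 12

12


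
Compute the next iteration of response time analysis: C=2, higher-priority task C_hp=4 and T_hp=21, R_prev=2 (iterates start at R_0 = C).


R_next = C + ceil(R_prev / T_hp) * C_hp
ceil(2 / 21) = ceil(0.0952) = 1
Interference = 1 * 4 = 4
R_next = 2 + 4 = 6

6


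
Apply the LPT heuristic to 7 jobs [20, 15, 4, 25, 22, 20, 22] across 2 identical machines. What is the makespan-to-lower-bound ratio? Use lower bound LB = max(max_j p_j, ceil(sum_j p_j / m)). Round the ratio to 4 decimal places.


LPT order: [25, 22, 22, 20, 20, 15, 4]
Machine loads after assignment: [64, 64]
LPT makespan = 64
Lower bound = max(max_job, ceil(total/2)) = max(25, 64) = 64
Ratio = 64 / 64 = 1.0

1.0


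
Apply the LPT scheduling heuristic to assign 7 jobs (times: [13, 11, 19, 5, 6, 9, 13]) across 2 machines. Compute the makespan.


Sort jobs in decreasing order (LPT): [19, 13, 13, 11, 9, 6, 5]
Assign each job to the least loaded machine:
  Machine 1: jobs [19, 11, 6], load = 36
  Machine 2: jobs [13, 13, 9, 5], load = 40
Makespan = max load = 40

40


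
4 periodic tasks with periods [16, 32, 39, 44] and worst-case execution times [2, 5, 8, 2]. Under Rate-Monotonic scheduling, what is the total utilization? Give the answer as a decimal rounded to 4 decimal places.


Compute individual utilizations (exact fractions):
  Task 1: C/T = 2/16 = 1/8 (approx. 0.125)
  Task 2: C/T = 5/32 (approx. 0.1563)
  Task 3: C/T = 8/39 (approx. 0.2051)
  Task 4: C/T = 2/44 = 1/22 (approx. 0.0455)
Total utilization U = 1/8 + 5/32 + 8/39 + 1/22 = 7301/13728
Rounded to 4 decimal places: U = 0.5318
RM (Liu & Layland) bound for 4 tasks = 0.756828; compare with U = 7301/13728 (approx. 0.531833)
U <= bound, so schedulable by RM sufficient condition.

0.5318


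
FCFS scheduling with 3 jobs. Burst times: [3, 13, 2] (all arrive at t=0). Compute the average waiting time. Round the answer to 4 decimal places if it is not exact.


FCFS order (as given): [3, 13, 2]
Waiting times:
  Job 1: wait = 0
  Job 2: wait = 3
  Job 3: wait = 16
Sum of waiting times = 19
Average waiting time = 19/3 = 6.3333

6.3333


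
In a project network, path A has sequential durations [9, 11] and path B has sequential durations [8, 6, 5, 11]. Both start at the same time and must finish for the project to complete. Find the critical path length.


Path A total = 9 + 11 = 20
Path B total = 8 + 6 + 5 + 11 = 30
Critical path = longest path = max(20, 30) = 30

30


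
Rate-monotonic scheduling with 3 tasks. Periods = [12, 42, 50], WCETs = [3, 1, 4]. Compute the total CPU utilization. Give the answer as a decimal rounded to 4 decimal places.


Compute individual utilizations (exact fractions):
  Task 1: C/T = 3/12 = 1/4 (approx. 0.25)
  Task 2: C/T = 1/42 (approx. 0.0238)
  Task 3: C/T = 4/50 = 2/25 (approx. 0.08)
Total utilization U = 1/4 + 1/42 + 2/25 = 743/2100
Rounded to 4 decimal places: U = 0.3538
RM (Liu & Layland) bound for 3 tasks = 0.779763; compare with U = 743/2100 (approx. 0.353810)
U <= bound, so schedulable by RM sufficient condition.

0.3538


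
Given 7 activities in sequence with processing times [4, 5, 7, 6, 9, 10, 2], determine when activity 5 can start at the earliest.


Activity 5 starts after activities 1 through 4 complete.
Predecessor durations: [4, 5, 7, 6]
ES = 4 + 5 + 7 + 6 = 22

22


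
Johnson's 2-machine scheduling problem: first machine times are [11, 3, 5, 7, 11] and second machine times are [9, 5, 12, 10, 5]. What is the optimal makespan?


Apply Johnson's rule:
  Group 1 (a <= b): [(2, 3, 5), (3, 5, 12), (4, 7, 10)]
  Group 2 (a > b): [(1, 11, 9), (5, 11, 5)]
Optimal job order: [2, 3, 4, 1, 5]
Schedule:
  Job 2: M1 done at 3, M2 done at 8
  Job 3: M1 done at 8, M2 done at 20
  Job 4: M1 done at 15, M2 done at 30
  Job 1: M1 done at 26, M2 done at 39
  Job 5: M1 done at 37, M2 done at 44
Makespan = 44

44


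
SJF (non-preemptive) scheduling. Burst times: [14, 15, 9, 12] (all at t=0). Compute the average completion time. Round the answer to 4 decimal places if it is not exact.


SJF order (ascending): [9, 12, 14, 15]
Completion times:
  Job 1: burst=9, C=9
  Job 2: burst=12, C=21
  Job 3: burst=14, C=35
  Job 4: burst=15, C=50
Average completion = 115/4 = 28.75

28.75


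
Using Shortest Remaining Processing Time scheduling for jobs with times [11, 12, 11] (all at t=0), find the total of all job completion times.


Since all jobs arrive at t=0, SRPT equals SPT ordering.
SPT order: [11, 11, 12]
Completion times:
  Job 1: p=11, C=11
  Job 2: p=11, C=22
  Job 3: p=12, C=34
Total completion time = 11 + 22 + 34 = 67

67


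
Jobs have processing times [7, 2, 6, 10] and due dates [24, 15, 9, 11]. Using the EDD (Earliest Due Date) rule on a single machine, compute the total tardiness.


Sort by due date (EDD order): [(6, 9), (10, 11), (2, 15), (7, 24)]
Compute completion times and tardiness:
  Job 1: p=6, d=9, C=6, tardiness=max(0,6-9)=0
  Job 2: p=10, d=11, C=16, tardiness=max(0,16-11)=5
  Job 3: p=2, d=15, C=18, tardiness=max(0,18-15)=3
  Job 4: p=7, d=24, C=25, tardiness=max(0,25-24)=1
Total tardiness = 9

9


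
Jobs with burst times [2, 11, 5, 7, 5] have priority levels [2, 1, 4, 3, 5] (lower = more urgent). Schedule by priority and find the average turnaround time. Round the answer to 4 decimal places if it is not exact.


Sort by priority (ascending = highest first):
Order: [(1, 11), (2, 2), (3, 7), (4, 5), (5, 5)]
Completion times:
  Priority 1, burst=11, C=11
  Priority 2, burst=2, C=13
  Priority 3, burst=7, C=20
  Priority 4, burst=5, C=25
  Priority 5, burst=5, C=30
Average turnaround = 99/5 = 19.8

19.8


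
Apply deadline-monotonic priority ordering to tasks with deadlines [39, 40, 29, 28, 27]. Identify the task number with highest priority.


Sort tasks by relative deadline (ascending):
  Task 5: deadline = 27
  Task 4: deadline = 28
  Task 3: deadline = 29
  Task 1: deadline = 39
  Task 2: deadline = 40
Priority order (highest first): [5, 4, 3, 1, 2]
Highest priority task = 5

5


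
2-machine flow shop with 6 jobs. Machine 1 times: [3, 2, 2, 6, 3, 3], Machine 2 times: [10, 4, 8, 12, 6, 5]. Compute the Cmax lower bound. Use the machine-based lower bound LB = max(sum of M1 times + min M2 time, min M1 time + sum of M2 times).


LB1 = sum(M1 times) + min(M2 times) = 19 + 4 = 23
LB2 = min(M1 times) + sum(M2 times) = 2 + 45 = 47
Lower bound = max(LB1, LB2) = max(23, 47) = 47

47


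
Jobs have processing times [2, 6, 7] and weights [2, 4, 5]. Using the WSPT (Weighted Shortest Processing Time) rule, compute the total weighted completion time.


Compute p/w ratios and sort ascending (WSPT): [(2, 2), (7, 5), (6, 4)]
Compute weighted completion times:
  Job (p=2,w=2): C=2, w*C=2*2=4
  Job (p=7,w=5): C=9, w*C=5*9=45
  Job (p=6,w=4): C=15, w*C=4*15=60
Total weighted completion time = 109

109


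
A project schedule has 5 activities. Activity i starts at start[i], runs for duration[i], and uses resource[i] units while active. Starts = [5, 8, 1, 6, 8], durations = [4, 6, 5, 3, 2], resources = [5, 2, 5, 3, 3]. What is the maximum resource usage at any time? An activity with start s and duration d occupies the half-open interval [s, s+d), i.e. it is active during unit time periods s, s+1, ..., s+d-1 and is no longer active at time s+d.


Each activity i is active on [start_i, start_i + duration_i).
Compute total resource usage per time slot:
  t=0: active resources = [], total = 0
  t=1: active resources = [5], total = 5
  t=2: active resources = [5], total = 5
  t=3: active resources = [5], total = 5
  t=4: active resources = [5], total = 5
  t=5: active resources = [5, 5], total = 10
  t=6: active resources = [5, 3], total = 8
  t=7: active resources = [5, 3], total = 8
  t=8: active resources = [5, 2, 3, 3], total = 13
  t=9: active resources = [2, 3], total = 5
  t=10: active resources = [2], total = 2
  t=11: active resources = [2], total = 2
  t=12: active resources = [2], total = 2
  t=13: active resources = [2], total = 2
Peak resource demand = 13

13


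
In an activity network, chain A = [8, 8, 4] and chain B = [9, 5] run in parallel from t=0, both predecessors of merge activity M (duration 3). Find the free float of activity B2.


ES(B2) = sum of predecessors on chain B = 9
EF(B2) = ES + duration = 9 + 5 = 14
Successor of B2 is M. ES(M) = max(sum(A), sum(B)) = max(20, 14) = 20
Free float = ES(successor) - EF(current) = 20 - 14 = 6

6


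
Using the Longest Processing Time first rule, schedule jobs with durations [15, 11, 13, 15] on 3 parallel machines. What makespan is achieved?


Sort jobs in decreasing order (LPT): [15, 15, 13, 11]
Assign each job to the least loaded machine:
  Machine 1: jobs [15], load = 15
  Machine 2: jobs [15], load = 15
  Machine 3: jobs [13, 11], load = 24
Makespan = max load = 24

24


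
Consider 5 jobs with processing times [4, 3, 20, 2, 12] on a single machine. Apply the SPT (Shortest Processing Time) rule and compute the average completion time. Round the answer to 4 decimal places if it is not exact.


Sort jobs by processing time (SPT order): [2, 3, 4, 12, 20]
Compute completion times sequentially:
  Job 1: processing = 2, completes at 2
  Job 2: processing = 3, completes at 5
  Job 3: processing = 4, completes at 9
  Job 4: processing = 12, completes at 21
  Job 5: processing = 20, completes at 41
Sum of completion times = 78
Average completion time = 78/5 = 15.6

15.6


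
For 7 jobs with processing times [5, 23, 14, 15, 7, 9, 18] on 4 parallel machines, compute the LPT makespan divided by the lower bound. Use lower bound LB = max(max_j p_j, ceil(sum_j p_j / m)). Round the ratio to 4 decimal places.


LPT order: [23, 18, 15, 14, 9, 7, 5]
Machine loads after assignment: [23, 23, 22, 23]
LPT makespan = 23
Lower bound = max(max_job, ceil(total/4)) = max(23, 23) = 23
Ratio = 23 / 23 = 1.0

1.0


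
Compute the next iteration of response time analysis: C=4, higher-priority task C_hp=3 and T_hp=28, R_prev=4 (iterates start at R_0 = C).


R_next = C + ceil(R_prev / T_hp) * C_hp
ceil(4 / 28) = ceil(0.1429) = 1
Interference = 1 * 3 = 3
R_next = 4 + 3 = 7

7


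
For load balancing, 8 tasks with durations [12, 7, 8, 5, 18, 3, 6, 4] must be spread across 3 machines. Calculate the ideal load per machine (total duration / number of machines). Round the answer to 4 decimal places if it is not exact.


Total processing time = 12 + 7 + 8 + 5 + 18 + 3 + 6 + 4 = 63
Number of machines = 3
Ideal balanced load = 63 / 3 = 21.0

21.0


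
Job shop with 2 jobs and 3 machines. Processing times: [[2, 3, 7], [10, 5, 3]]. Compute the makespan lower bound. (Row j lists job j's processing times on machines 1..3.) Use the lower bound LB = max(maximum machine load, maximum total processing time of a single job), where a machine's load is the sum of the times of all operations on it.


Machine loads:
  Machine 1: 2 + 10 = 12
  Machine 2: 3 + 5 = 8
  Machine 3: 7 + 3 = 10
Max machine load = 12
Job totals:
  Job 1: 12
  Job 2: 18
Max job total = 18
Lower bound = max(12, 18) = 18

18


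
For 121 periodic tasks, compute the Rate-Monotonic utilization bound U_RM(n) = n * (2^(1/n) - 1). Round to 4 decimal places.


Compute 2^(1/121) = 1.0057449283
Subtract 1: 1.0057449283 - 1 = 0.0057449283
Multiply by n: 121 * 0.0057449283 = 0.6951363243
Round to 4 dp: 0.6951

0.6951


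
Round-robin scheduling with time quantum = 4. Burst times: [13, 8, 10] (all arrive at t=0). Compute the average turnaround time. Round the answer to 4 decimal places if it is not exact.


Time quantum = 4
Execution trace:
  J1 runs 4 units, time = 4
  J2 runs 4 units, time = 8
  J3 runs 4 units, time = 12
  J1 runs 4 units, time = 16
  J2 runs 4 units, time = 20
  J3 runs 4 units, time = 24
  J1 runs 4 units, time = 28
  J3 runs 2 units, time = 30
  J1 runs 1 units, time = 31
Finish times: [31, 20, 30]
Average turnaround = 81/3 = 27.0

27.0


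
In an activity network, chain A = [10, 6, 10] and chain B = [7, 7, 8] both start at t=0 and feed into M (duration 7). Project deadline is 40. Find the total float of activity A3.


Forward pass: ES(A3) = sum of predecessors on chain A = 16
EF = ES + duration = 16 + 10 = 26
Backward pass: LF(M) = deadline = 40; LS(M) = 40 - 7 = 33
LF(A3) = LS(M) - sum(successors on chain A) = 33 - 0 = 33
LS = LF - duration = 33 - 10 = 23
Total float = LS - ES = 23 - 16 = 7

7


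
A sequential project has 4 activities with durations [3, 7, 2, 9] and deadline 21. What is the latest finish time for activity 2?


LF(activity 2) = deadline - sum of successor durations
Successors: activities 3 through 4 with durations [2, 9]
Sum of successor durations = 11
LF = 21 - 11 = 10

10


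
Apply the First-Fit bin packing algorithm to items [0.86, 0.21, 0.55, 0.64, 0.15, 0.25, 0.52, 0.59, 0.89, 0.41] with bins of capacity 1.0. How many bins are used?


Place items sequentially using First-Fit:
  Item 0.86 -> new Bin 1
  Item 0.21 -> new Bin 2
  Item 0.55 -> Bin 2 (now 0.76)
  Item 0.64 -> new Bin 3
  Item 0.15 -> Bin 2 (now 0.91)
  Item 0.25 -> Bin 3 (now 0.89)
  Item 0.52 -> new Bin 4
  Item 0.59 -> new Bin 5
  Item 0.89 -> new Bin 6
  Item 0.41 -> Bin 4 (now 0.93)
Total bins used = 6

6


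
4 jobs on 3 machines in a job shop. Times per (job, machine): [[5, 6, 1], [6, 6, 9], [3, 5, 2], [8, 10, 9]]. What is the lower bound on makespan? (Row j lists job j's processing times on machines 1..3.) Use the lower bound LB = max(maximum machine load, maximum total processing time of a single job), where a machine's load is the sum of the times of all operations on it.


Machine loads:
  Machine 1: 5 + 6 + 3 + 8 = 22
  Machine 2: 6 + 6 + 5 + 10 = 27
  Machine 3: 1 + 9 + 2 + 9 = 21
Max machine load = 27
Job totals:
  Job 1: 12
  Job 2: 21
  Job 3: 10
  Job 4: 27
Max job total = 27
Lower bound = max(27, 27) = 27

27


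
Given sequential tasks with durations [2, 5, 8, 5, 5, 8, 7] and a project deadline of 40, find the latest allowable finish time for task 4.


LF(activity 4) = deadline - sum of successor durations
Successors: activities 5 through 7 with durations [5, 8, 7]
Sum of successor durations = 20
LF = 40 - 20 = 20

20


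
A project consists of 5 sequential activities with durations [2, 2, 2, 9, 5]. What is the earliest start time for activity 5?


Activity 5 starts after activities 1 through 4 complete.
Predecessor durations: [2, 2, 2, 9]
ES = 2 + 2 + 2 + 9 = 15

15


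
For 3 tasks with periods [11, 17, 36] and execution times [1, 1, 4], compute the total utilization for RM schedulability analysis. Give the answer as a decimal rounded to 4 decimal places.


Compute individual utilizations (exact fractions):
  Task 1: C/T = 1/11 (approx. 0.0909)
  Task 2: C/T = 1/17 (approx. 0.0588)
  Task 3: C/T = 4/36 = 1/9 (approx. 0.1111)
Total utilization U = 1/11 + 1/17 + 1/9 = 439/1683
Rounded to 4 decimal places: U = 0.2608
RM (Liu & Layland) bound for 3 tasks = 0.779763; compare with U = 439/1683 (approx. 0.260844)
U <= bound, so schedulable by RM sufficient condition.

0.2608


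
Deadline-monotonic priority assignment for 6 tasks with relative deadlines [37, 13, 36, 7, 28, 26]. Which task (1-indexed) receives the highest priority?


Sort tasks by relative deadline (ascending):
  Task 4: deadline = 7
  Task 2: deadline = 13
  Task 6: deadline = 26
  Task 5: deadline = 28
  Task 3: deadline = 36
  Task 1: deadline = 37
Priority order (highest first): [4, 2, 6, 5, 3, 1]
Highest priority task = 4

4


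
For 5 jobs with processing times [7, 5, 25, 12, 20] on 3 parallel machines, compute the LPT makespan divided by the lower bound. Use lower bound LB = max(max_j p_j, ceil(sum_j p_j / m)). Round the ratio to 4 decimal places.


LPT order: [25, 20, 12, 7, 5]
Machine loads after assignment: [25, 20, 24]
LPT makespan = 25
Lower bound = max(max_job, ceil(total/3)) = max(25, 23) = 25
Ratio = 25 / 25 = 1.0

1.0


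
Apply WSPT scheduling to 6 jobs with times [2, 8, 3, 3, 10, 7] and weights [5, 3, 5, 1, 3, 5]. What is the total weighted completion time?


Compute p/w ratios and sort ascending (WSPT): [(2, 5), (3, 5), (7, 5), (8, 3), (3, 1), (10, 3)]
Compute weighted completion times:
  Job (p=2,w=5): C=2, w*C=5*2=10
  Job (p=3,w=5): C=5, w*C=5*5=25
  Job (p=7,w=5): C=12, w*C=5*12=60
  Job (p=8,w=3): C=20, w*C=3*20=60
  Job (p=3,w=1): C=23, w*C=1*23=23
  Job (p=10,w=3): C=33, w*C=3*33=99
Total weighted completion time = 277

277


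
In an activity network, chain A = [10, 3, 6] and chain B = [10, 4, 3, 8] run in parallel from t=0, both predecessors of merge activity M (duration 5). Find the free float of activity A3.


ES(A3) = sum of predecessors on chain A = 13
EF(A3) = ES + duration = 13 + 6 = 19
Successor of A3 is M. ES(M) = max(sum(A), sum(B)) = max(19, 25) = 25
Free float = ES(successor) - EF(current) = 25 - 19 = 6

6


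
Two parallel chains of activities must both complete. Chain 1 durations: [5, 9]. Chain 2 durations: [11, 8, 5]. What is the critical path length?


Path A total = 5 + 9 = 14
Path B total = 11 + 8 + 5 = 24
Critical path = longest path = max(14, 24) = 24

24


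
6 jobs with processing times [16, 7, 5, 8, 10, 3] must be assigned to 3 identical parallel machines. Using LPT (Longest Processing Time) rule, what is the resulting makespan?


Sort jobs in decreasing order (LPT): [16, 10, 8, 7, 5, 3]
Assign each job to the least loaded machine:
  Machine 1: jobs [16], load = 16
  Machine 2: jobs [10, 5, 3], load = 18
  Machine 3: jobs [8, 7], load = 15
Makespan = max load = 18

18


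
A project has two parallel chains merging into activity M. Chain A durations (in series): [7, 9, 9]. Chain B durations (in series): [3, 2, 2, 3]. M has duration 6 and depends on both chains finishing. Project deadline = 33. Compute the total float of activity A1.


Forward pass: ES(A1) = sum of predecessors on chain A = 0
EF = ES + duration = 0 + 7 = 7
Backward pass: LF(M) = deadline = 33; LS(M) = 33 - 6 = 27
LF(A1) = LS(M) - sum(successors on chain A) = 27 - 18 = 9
LS = LF - duration = 9 - 7 = 2
Total float = LS - ES = 2 - 0 = 2

2


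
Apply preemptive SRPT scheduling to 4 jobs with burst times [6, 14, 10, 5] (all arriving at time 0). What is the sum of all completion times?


Since all jobs arrive at t=0, SRPT equals SPT ordering.
SPT order: [5, 6, 10, 14]
Completion times:
  Job 1: p=5, C=5
  Job 2: p=6, C=11
  Job 3: p=10, C=21
  Job 4: p=14, C=35
Total completion time = 5 + 11 + 21 + 35 = 72

72


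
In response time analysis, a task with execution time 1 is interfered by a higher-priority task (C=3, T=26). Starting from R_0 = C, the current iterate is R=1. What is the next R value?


R_next = C + ceil(R_prev / T_hp) * C_hp
ceil(1 / 26) = ceil(0.0385) = 1
Interference = 1 * 3 = 3
R_next = 1 + 3 = 4

4


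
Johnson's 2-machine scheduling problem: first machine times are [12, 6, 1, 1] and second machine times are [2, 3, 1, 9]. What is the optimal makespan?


Apply Johnson's rule:
  Group 1 (a <= b): [(3, 1, 1), (4, 1, 9)]
  Group 2 (a > b): [(2, 6, 3), (1, 12, 2)]
Optimal job order: [3, 4, 2, 1]
Schedule:
  Job 3: M1 done at 1, M2 done at 2
  Job 4: M1 done at 2, M2 done at 11
  Job 2: M1 done at 8, M2 done at 14
  Job 1: M1 done at 20, M2 done at 22
Makespan = 22

22


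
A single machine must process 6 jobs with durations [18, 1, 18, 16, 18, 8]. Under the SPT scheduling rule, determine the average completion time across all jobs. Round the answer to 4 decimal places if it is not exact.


Sort jobs by processing time (SPT order): [1, 8, 16, 18, 18, 18]
Compute completion times sequentially:
  Job 1: processing = 1, completes at 1
  Job 2: processing = 8, completes at 9
  Job 3: processing = 16, completes at 25
  Job 4: processing = 18, completes at 43
  Job 5: processing = 18, completes at 61
  Job 6: processing = 18, completes at 79
Sum of completion times = 218
Average completion time = 218/6 = 36.3333

36.3333


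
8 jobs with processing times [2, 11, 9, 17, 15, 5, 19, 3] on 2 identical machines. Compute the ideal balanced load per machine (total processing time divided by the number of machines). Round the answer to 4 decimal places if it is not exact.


Total processing time = 2 + 11 + 9 + 17 + 15 + 5 + 19 + 3 = 81
Number of machines = 2
Ideal balanced load = 81 / 2 = 40.5

40.5


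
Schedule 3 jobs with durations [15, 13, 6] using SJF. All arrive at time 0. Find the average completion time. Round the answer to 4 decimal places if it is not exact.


SJF order (ascending): [6, 13, 15]
Completion times:
  Job 1: burst=6, C=6
  Job 2: burst=13, C=19
  Job 3: burst=15, C=34
Average completion = 59/3 = 19.6667

19.6667


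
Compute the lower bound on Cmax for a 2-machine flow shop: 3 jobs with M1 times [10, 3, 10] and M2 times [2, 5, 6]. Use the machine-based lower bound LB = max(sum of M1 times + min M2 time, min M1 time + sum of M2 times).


LB1 = sum(M1 times) + min(M2 times) = 23 + 2 = 25
LB2 = min(M1 times) + sum(M2 times) = 3 + 13 = 16
Lower bound = max(LB1, LB2) = max(25, 16) = 25

25


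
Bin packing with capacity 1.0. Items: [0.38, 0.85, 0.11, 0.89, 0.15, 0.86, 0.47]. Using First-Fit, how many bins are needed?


Place items sequentially using First-Fit:
  Item 0.38 -> new Bin 1
  Item 0.85 -> new Bin 2
  Item 0.11 -> Bin 1 (now 0.49)
  Item 0.89 -> new Bin 3
  Item 0.15 -> Bin 1 (now 0.64)
  Item 0.86 -> new Bin 4
  Item 0.47 -> new Bin 5
Total bins used = 5

5


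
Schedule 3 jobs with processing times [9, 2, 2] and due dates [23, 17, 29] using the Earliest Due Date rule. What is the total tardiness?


Sort by due date (EDD order): [(2, 17), (9, 23), (2, 29)]
Compute completion times and tardiness:
  Job 1: p=2, d=17, C=2, tardiness=max(0,2-17)=0
  Job 2: p=9, d=23, C=11, tardiness=max(0,11-23)=0
  Job 3: p=2, d=29, C=13, tardiness=max(0,13-29)=0
Total tardiness = 0

0


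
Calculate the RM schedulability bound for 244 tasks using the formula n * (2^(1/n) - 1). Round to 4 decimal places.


Compute 2^(1/244) = 1.0028448059
Subtract 1: 1.0028448059 - 1 = 0.0028448059
Multiply by n: 244 * 0.0028448059 = 0.6941326396
Round to 4 dp: 0.6941

0.6941


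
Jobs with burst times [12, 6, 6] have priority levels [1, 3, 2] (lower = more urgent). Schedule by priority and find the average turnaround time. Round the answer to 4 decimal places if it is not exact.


Sort by priority (ascending = highest first):
Order: [(1, 12), (2, 6), (3, 6)]
Completion times:
  Priority 1, burst=12, C=12
  Priority 2, burst=6, C=18
  Priority 3, burst=6, C=24
Average turnaround = 54/3 = 18.0

18.0


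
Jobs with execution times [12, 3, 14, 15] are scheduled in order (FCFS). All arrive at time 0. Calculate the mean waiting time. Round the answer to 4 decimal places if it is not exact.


FCFS order (as given): [12, 3, 14, 15]
Waiting times:
  Job 1: wait = 0
  Job 2: wait = 12
  Job 3: wait = 15
  Job 4: wait = 29
Sum of waiting times = 56
Average waiting time = 56/4 = 14.0

14.0


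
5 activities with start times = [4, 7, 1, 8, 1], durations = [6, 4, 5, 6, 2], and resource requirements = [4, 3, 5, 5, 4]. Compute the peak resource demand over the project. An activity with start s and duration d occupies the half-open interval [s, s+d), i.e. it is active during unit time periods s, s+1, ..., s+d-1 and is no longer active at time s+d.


Each activity i is active on [start_i, start_i + duration_i).
Compute total resource usage per time slot:
  t=0: active resources = [], total = 0
  t=1: active resources = [5, 4], total = 9
  t=2: active resources = [5, 4], total = 9
  t=3: active resources = [5], total = 5
  t=4: active resources = [4, 5], total = 9
  t=5: active resources = [4, 5], total = 9
  t=6: active resources = [4], total = 4
  t=7: active resources = [4, 3], total = 7
  t=8: active resources = [4, 3, 5], total = 12
  t=9: active resources = [4, 3, 5], total = 12
  t=10: active resources = [3, 5], total = 8
  t=11: active resources = [5], total = 5
  t=12: active resources = [5], total = 5
  t=13: active resources = [5], total = 5
Peak resource demand = 12

12


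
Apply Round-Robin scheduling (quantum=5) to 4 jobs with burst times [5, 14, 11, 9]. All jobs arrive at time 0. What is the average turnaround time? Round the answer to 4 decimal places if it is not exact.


Time quantum = 5
Execution trace:
  J1 runs 5 units, time = 5
  J2 runs 5 units, time = 10
  J3 runs 5 units, time = 15
  J4 runs 5 units, time = 20
  J2 runs 5 units, time = 25
  J3 runs 5 units, time = 30
  J4 runs 4 units, time = 34
  J2 runs 4 units, time = 38
  J3 runs 1 units, time = 39
Finish times: [5, 38, 39, 34]
Average turnaround = 116/4 = 29.0

29.0


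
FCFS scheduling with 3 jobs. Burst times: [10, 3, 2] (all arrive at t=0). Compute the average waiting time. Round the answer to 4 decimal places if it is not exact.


FCFS order (as given): [10, 3, 2]
Waiting times:
  Job 1: wait = 0
  Job 2: wait = 10
  Job 3: wait = 13
Sum of waiting times = 23
Average waiting time = 23/3 = 7.6667

7.6667


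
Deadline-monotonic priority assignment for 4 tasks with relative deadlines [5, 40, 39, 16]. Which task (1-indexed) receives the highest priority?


Sort tasks by relative deadline (ascending):
  Task 1: deadline = 5
  Task 4: deadline = 16
  Task 3: deadline = 39
  Task 2: deadline = 40
Priority order (highest first): [1, 4, 3, 2]
Highest priority task = 1

1


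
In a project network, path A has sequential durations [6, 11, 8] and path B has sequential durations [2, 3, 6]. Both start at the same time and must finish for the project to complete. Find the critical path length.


Path A total = 6 + 11 + 8 = 25
Path B total = 2 + 3 + 6 = 11
Critical path = longest path = max(25, 11) = 25

25
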